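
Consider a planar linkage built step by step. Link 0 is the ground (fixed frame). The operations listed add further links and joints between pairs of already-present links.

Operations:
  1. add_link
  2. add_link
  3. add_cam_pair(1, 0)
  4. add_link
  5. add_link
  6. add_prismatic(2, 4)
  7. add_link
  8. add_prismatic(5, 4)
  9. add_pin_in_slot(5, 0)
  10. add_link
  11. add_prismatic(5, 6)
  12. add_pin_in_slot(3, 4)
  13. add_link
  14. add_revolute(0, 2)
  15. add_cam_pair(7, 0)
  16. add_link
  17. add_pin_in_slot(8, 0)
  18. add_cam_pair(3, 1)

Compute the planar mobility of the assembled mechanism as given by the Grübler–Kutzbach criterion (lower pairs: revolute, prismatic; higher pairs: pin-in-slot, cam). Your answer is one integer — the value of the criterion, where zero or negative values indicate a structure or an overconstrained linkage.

M = 10

L=1 J1=0 J2=0
add link → L=2 J1=0 J2=0
add link → L=3 J1=0 J2=0
C@1,0 dof=2 J2 → L=3 J1=0 J2=1
add link → L=4 J1=0 J2=1
add link → L=5 J1=0 J2=1
P@2,4 dof=1 J1 → L=5 J1=1 J2=1
add link → L=6 J1=1 J2=1
P@5,4 dof=1 J1 → L=6 J1=2 J2=1
PS@5,0 dof=2 J2 → L=6 J1=2 J2=2
add link → L=7 J1=2 J2=2
P@5,6 dof=1 J1 → L=7 J1=3 J2=2
PS@3,4 dof=2 J2 → L=7 J1=3 J2=3
add link → L=8 J1=3 J2=3
R@0,2 dof=1 J1 → L=8 J1=4 J2=3
C@7,0 dof=2 J2 → L=8 J1=4 J2=4
add link → L=9 J1=4 J2=4
PS@8,0 dof=2 J2 → L=9 J1=4 J2=5
C@3,1 dof=2 J2 → L=9 J1=4 J2=6
M=3(L−1)−2J1−J2=3·8−2·4−6=10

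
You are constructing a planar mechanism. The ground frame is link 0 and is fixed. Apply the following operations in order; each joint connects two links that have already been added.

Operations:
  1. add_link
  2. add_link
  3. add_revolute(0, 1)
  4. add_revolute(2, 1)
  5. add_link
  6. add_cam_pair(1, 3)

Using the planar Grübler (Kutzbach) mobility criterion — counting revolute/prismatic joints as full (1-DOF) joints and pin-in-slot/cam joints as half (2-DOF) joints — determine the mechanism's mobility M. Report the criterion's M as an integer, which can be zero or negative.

M = 4

ground; <1,0,0>
#1 <2,0,0>
#2 <3,0,0>
R:0↔1 J1 <3,1,0>
R:2↔1 J1 <3,2,0>
#3 <4,2,0>
C:1↔3 J2 <4,2,1>
3×3 − 2×2 − 1×1 = 4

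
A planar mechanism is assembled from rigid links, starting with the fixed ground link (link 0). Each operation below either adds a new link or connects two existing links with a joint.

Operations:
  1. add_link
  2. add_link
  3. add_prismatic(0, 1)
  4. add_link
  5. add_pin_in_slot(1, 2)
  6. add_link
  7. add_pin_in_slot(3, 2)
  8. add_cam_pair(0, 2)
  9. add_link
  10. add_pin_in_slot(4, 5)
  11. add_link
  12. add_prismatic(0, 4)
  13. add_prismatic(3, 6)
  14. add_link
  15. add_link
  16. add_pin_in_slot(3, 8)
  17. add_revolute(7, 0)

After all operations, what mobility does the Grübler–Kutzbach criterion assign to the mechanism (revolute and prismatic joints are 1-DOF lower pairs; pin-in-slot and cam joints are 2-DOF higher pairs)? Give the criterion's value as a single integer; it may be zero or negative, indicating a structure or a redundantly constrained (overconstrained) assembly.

M = 11

[1;0;0] (link 0 is ground)
L+ [2;0;0]
L+ [3;0;0]
P(0,1)∈J1 [3;1;0]
L+ [4;1;0]
PS(1,2)∈J2 [4;1;1]
L+ [5;1;1]
PS(3,2)∈J2 [5;1;2]
C(0,2)∈J2 [5;1;3]
L+ [6;1;3]
PS(4,5)∈J2 [6;1;4]
L+ [7;1;4]
P(0,4)∈J1 [7;2;4]
P(3,6)∈J1 [7;3;4]
L+ [8;3;4]
L+ [9;3;4]
PS(3,8)∈J2 [9;3;5]
R(7,0)∈J1 [9;4;5]
mobility = 24 − 8 − 5 = 11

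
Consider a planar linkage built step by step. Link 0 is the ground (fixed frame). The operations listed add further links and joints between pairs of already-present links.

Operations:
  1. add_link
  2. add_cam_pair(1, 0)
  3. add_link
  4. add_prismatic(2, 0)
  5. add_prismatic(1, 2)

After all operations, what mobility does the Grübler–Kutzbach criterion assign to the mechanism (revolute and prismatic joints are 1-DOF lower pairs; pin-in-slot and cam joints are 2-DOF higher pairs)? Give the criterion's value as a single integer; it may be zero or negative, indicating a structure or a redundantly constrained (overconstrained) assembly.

M = 1

L=1 J1=0 J2=0
add link → L=2 J1=0 J2=0
C@1,0 dof=2 J2 → L=2 J1=0 J2=1
add link → L=3 J1=0 J2=1
P@2,0 dof=1 J1 → L=3 J1=1 J2=1
P@1,2 dof=1 J1 → L=3 J1=2 J2=1
M=3(L−1)−2J1−J2=3·2−2·2−1=1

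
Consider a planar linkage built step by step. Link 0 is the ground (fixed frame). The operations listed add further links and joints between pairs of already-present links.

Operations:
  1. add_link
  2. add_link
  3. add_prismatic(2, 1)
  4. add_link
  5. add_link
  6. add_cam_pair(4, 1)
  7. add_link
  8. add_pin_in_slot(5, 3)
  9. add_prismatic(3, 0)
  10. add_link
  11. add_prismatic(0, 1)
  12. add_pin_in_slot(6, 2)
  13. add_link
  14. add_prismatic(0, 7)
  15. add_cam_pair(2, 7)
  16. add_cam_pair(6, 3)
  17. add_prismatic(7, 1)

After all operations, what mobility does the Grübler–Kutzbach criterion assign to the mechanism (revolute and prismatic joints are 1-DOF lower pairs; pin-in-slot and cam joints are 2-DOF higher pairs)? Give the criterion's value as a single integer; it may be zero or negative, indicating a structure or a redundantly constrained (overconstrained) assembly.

ground; <1,0,0>
#1 <2,0,0>
#2 <3,0,0>
P:2↔1 J1 <3,1,0>
#3 <4,1,0>
#4 <5,1,0>
C:4↔1 J2 <5,1,1>
#5 <6,1,1>
PS:5↔3 J2 <6,1,2>
P:3↔0 J1 <6,2,2>
#6 <7,2,2>
P:0↔1 J1 <7,3,2>
PS:6↔2 J2 <7,3,3>
#7 <8,3,3>
P:0↔7 J1 <8,4,3>
C:2↔7 J2 <8,4,4>
C:6↔3 J2 <8,4,5>
P:7↔1 J1 <8,5,5>
3×7 − 2×5 − 1×5 = 6

M = 6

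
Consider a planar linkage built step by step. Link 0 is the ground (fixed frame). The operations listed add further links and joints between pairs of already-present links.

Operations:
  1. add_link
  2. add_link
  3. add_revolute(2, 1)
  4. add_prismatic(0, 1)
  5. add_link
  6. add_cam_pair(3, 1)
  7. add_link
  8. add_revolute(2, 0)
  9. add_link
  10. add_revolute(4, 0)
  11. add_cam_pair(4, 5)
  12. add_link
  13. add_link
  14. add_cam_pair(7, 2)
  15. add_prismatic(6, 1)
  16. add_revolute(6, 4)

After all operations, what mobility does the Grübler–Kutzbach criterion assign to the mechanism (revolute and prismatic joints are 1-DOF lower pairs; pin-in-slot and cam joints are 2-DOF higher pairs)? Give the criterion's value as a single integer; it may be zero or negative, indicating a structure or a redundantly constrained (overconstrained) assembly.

link 0 = ground. State L|J1|J2 = 1|0|0
+link1  2|0|0
+link2  3|0|0
R(2,1) f=1→J1  3|1|0
P(0,1) f=1→J1  3|2|0
+link3  4|2|0
C(3,1) f=2→J2  4|2|1
+link4  5|2|1
R(2,0) f=1→J1  5|3|1
+link5  6|3|1
R(4,0) f=1→J1  6|4|1
C(4,5) f=2→J2  6|4|2
+link6  7|4|2
+link7  8|4|2
C(7,2) f=2→J2  8|4|3
P(6,1) f=1→J1  8|5|3
R(6,4) f=1→J1  8|6|3
M = 3(8−1)−2·6−3 = 21−12−3 = 6

M = 6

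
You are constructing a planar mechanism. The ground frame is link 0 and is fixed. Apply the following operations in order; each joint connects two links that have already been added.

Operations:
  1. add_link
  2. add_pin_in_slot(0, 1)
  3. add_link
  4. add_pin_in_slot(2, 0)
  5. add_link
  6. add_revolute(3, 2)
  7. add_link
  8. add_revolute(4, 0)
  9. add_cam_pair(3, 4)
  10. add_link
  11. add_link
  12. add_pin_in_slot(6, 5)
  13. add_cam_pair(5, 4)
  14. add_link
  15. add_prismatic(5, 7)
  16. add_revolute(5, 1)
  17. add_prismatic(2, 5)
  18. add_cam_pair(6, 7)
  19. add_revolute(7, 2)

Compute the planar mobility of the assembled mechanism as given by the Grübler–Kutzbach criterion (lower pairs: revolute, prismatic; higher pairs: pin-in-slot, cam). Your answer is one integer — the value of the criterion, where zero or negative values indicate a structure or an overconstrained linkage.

(L,J1,J2)=(1,0,0); link0 fixed
link1: (2,0,0)
PS 0-1 [J2]: (2,0,1)
link2: (3,0,1)
PS 2-0 [J2]: (3,0,2)
link3: (4,0,2)
R 3-2 [J1]: (4,1,2)
link4: (5,1,2)
R 4-0 [J1]: (5,2,2)
C 3-4 [J2]: (5,2,3)
link5: (6,2,3)
link6: (7,2,3)
PS 6-5 [J2]: (7,2,4)
C 5-4 [J2]: (7,2,5)
link7: (8,2,5)
P 5-7 [J1]: (8,3,5)
R 5-1 [J1]: (8,4,5)
P 2-5 [J1]: (8,5,5)
C 6-7 [J2]: (8,5,6)
R 7-2 [J1]: (8,6,6)
Grübler: 3·7 − 2·6 − 6 = 3

M = 3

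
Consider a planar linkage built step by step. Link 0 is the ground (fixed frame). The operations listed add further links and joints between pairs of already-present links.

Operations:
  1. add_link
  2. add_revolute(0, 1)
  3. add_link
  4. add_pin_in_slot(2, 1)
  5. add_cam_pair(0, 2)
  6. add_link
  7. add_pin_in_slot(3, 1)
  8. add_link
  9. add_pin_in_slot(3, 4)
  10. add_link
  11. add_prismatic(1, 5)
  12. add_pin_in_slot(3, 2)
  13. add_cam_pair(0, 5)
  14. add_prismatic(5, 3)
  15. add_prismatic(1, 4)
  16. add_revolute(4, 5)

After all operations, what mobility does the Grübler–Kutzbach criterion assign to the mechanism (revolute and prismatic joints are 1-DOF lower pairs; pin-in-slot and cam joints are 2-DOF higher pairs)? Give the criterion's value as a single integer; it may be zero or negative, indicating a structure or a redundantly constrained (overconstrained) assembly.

M = -1

(L,J1,J2)=(1,0,0); link0 fixed
link1: (2,0,0)
R 0-1 [J1]: (2,1,0)
link2: (3,1,0)
PS 2-1 [J2]: (3,1,1)
C 0-2 [J2]: (3,1,2)
link3: (4,1,2)
PS 3-1 [J2]: (4,1,3)
link4: (5,1,3)
PS 3-4 [J2]: (5,1,4)
link5: (6,1,4)
P 1-5 [J1]: (6,2,4)
PS 3-2 [J2]: (6,2,5)
C 0-5 [J2]: (6,2,6)
P 5-3 [J1]: (6,3,6)
P 1-4 [J1]: (6,4,6)
R 4-5 [J1]: (6,5,6)
Grübler: 3·5 − 2·5 − 6 = -1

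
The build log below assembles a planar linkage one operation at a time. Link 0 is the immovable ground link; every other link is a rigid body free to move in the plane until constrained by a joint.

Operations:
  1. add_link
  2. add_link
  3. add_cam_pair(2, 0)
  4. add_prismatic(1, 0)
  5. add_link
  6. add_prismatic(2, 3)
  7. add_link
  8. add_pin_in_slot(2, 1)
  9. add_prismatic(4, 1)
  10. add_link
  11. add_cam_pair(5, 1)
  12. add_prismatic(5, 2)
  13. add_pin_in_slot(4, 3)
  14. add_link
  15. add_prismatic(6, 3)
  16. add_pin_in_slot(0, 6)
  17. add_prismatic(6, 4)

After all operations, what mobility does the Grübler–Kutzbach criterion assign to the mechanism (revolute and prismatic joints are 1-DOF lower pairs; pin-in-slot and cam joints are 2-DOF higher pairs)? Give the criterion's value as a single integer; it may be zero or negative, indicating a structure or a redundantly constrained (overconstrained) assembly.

M = 1

link 0 = ground. State L|J1|J2 = 1|0|0
+link1  2|0|0
+link2  3|0|0
C(2,0) f=2→J2  3|0|1
P(1,0) f=1→J1  3|1|1
+link3  4|1|1
P(2,3) f=1→J1  4|2|1
+link4  5|2|1
PS(2,1) f=2→J2  5|2|2
P(4,1) f=1→J1  5|3|2
+link5  6|3|2
C(5,1) f=2→J2  6|3|3
P(5,2) f=1→J1  6|4|3
PS(4,3) f=2→J2  6|4|4
+link6  7|4|4
P(6,3) f=1→J1  7|5|4
PS(0,6) f=2→J2  7|5|5
P(6,4) f=1→J1  7|6|5
M = 3(7−1)−2·6−5 = 18−12−5 = 1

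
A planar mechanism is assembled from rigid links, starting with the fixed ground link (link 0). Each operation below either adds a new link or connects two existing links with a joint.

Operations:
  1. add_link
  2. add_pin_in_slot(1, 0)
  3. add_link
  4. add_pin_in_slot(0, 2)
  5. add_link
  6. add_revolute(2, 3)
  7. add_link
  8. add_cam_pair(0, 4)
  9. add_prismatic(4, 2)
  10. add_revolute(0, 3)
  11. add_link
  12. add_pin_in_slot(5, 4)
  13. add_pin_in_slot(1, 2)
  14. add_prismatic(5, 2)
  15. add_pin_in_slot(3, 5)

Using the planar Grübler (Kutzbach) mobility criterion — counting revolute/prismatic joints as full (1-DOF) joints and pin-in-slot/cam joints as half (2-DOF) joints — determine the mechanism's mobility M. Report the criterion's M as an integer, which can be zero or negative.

M = 1

[1;0;0] (link 0 is ground)
L+ [2;0;0]
PS(1,0)∈J2 [2;0;1]
L+ [3;0;1]
PS(0,2)∈J2 [3;0;2]
L+ [4;0;2]
R(2,3)∈J1 [4;1;2]
L+ [5;1;2]
C(0,4)∈J2 [5;1;3]
P(4,2)∈J1 [5;2;3]
R(0,3)∈J1 [5;3;3]
L+ [6;3;3]
PS(5,4)∈J2 [6;3;4]
PS(1,2)∈J2 [6;3;5]
P(5,2)∈J1 [6;4;5]
PS(3,5)∈J2 [6;4;6]
mobility = 15 − 8 − 6 = 1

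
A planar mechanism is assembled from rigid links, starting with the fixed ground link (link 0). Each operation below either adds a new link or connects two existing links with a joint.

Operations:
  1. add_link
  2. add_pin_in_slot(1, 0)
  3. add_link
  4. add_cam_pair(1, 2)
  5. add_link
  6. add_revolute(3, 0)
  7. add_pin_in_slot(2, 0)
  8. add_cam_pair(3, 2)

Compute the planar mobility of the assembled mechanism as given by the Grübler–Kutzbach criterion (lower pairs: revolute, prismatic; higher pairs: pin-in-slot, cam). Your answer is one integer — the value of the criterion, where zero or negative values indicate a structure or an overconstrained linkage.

M = 3

L=1 J1=0 J2=0
add link → L=2 J1=0 J2=0
PS@1,0 dof=2 J2 → L=2 J1=0 J2=1
add link → L=3 J1=0 J2=1
C@1,2 dof=2 J2 → L=3 J1=0 J2=2
add link → L=4 J1=0 J2=2
R@3,0 dof=1 J1 → L=4 J1=1 J2=2
PS@2,0 dof=2 J2 → L=4 J1=1 J2=3
C@3,2 dof=2 J2 → L=4 J1=1 J2=4
M=3(L−1)−2J1−J2=3·3−2·1−4=3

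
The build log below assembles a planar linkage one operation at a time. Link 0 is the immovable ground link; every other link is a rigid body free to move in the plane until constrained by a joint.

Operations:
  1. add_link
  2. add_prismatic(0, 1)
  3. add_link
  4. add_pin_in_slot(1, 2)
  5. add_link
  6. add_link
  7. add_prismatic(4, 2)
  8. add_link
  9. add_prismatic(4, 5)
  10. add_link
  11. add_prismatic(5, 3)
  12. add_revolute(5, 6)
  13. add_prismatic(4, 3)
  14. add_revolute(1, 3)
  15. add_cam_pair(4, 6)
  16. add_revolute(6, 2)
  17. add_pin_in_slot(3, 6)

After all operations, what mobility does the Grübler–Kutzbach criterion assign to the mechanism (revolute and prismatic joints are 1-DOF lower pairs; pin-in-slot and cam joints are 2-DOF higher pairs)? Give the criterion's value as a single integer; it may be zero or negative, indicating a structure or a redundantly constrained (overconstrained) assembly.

L=1 J1=0 J2=0
add link → L=2 J1=0 J2=0
P@0,1 dof=1 J1 → L=2 J1=1 J2=0
add link → L=3 J1=1 J2=0
PS@1,2 dof=2 J2 → L=3 J1=1 J2=1
add link → L=4 J1=1 J2=1
add link → L=5 J1=1 J2=1
P@4,2 dof=1 J1 → L=5 J1=2 J2=1
add link → L=6 J1=2 J2=1
P@4,5 dof=1 J1 → L=6 J1=3 J2=1
add link → L=7 J1=3 J2=1
P@5,3 dof=1 J1 → L=7 J1=4 J2=1
R@5,6 dof=1 J1 → L=7 J1=5 J2=1
P@4,3 dof=1 J1 → L=7 J1=6 J2=1
R@1,3 dof=1 J1 → L=7 J1=7 J2=1
C@4,6 dof=2 J2 → L=7 J1=7 J2=2
R@6,2 dof=1 J1 → L=7 J1=8 J2=2
PS@3,6 dof=2 J2 → L=7 J1=8 J2=3
M=3(L−1)−2J1−J2=3·6−2·8−3=-1

M = -1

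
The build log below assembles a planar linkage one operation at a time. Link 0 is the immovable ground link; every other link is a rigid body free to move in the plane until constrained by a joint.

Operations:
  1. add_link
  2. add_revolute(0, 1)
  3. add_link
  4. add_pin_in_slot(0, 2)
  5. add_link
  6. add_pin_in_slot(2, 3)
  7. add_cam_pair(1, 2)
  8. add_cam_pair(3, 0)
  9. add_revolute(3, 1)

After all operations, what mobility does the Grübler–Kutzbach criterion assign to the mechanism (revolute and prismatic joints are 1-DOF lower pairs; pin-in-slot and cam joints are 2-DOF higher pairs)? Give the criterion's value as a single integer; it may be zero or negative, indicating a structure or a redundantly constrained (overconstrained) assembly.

M = 1

[1;0;0] (link 0 is ground)
L+ [2;0;0]
R(0,1)∈J1 [2;1;0]
L+ [3;1;0]
PS(0,2)∈J2 [3;1;1]
L+ [4;1;1]
PS(2,3)∈J2 [4;1;2]
C(1,2)∈J2 [4;1;3]
C(3,0)∈J2 [4;1;4]
R(3,1)∈J1 [4;2;4]
mobility = 9 − 4 − 4 = 1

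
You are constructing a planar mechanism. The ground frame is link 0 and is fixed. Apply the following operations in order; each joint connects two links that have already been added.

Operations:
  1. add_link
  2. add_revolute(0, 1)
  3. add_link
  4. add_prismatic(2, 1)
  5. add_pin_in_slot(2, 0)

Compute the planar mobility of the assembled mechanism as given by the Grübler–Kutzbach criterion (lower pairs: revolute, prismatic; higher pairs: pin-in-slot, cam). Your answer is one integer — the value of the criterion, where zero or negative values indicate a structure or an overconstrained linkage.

L=1 J1=0 J2=0
add link → L=2 J1=0 J2=0
R@0,1 dof=1 J1 → L=2 J1=1 J2=0
add link → L=3 J1=1 J2=0
P@2,1 dof=1 J1 → L=3 J1=2 J2=0
PS@2,0 dof=2 J2 → L=3 J1=2 J2=1
M=3(L−1)−2J1−J2=3·2−2·2−1=1

M = 1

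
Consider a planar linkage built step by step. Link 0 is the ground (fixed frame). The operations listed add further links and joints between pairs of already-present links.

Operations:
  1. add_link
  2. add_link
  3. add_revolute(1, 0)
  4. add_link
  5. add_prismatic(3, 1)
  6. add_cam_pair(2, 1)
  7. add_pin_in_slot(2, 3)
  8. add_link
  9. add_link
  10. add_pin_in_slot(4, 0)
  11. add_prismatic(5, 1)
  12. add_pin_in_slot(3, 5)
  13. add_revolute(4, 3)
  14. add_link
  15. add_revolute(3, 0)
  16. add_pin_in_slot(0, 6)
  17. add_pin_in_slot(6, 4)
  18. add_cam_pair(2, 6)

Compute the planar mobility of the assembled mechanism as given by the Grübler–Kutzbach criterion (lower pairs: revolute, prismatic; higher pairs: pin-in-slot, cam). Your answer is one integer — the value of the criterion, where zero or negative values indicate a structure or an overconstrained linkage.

[1;0;0] (link 0 is ground)
L+ [2;0;0]
L+ [3;0;0]
R(1,0)∈J1 [3;1;0]
L+ [4;1;0]
P(3,1)∈J1 [4;2;0]
C(2,1)∈J2 [4;2;1]
PS(2,3)∈J2 [4;2;2]
L+ [5;2;2]
L+ [6;2;2]
PS(4,0)∈J2 [6;2;3]
P(5,1)∈J1 [6;3;3]
PS(3,5)∈J2 [6;3;4]
R(4,3)∈J1 [6;4;4]
L+ [7;4;4]
R(3,0)∈J1 [7;5;4]
PS(0,6)∈J2 [7;5;5]
PS(6,4)∈J2 [7;5;6]
C(2,6)∈J2 [7;5;7]
mobility = 18 − 10 − 7 = 1

M = 1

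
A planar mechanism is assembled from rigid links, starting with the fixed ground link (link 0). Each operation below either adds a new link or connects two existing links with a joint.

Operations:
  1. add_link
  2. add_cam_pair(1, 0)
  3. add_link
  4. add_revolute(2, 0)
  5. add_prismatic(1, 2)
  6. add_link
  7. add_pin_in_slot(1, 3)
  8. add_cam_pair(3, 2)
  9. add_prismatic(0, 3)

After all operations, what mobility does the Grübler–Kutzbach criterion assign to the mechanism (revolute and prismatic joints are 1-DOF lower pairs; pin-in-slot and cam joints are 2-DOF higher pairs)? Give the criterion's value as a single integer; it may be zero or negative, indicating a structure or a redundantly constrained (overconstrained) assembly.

link 0 = ground. State L|J1|J2 = 1|0|0
+link1  2|0|0
C(1,0) f=2→J2  2|0|1
+link2  3|0|1
R(2,0) f=1→J1  3|1|1
P(1,2) f=1→J1  3|2|1
+link3  4|2|1
PS(1,3) f=2→J2  4|2|2
C(3,2) f=2→J2  4|2|3
P(0,3) f=1→J1  4|3|3
M = 3(4−1)−2·3−3 = 9−6−3 = 0

M = 0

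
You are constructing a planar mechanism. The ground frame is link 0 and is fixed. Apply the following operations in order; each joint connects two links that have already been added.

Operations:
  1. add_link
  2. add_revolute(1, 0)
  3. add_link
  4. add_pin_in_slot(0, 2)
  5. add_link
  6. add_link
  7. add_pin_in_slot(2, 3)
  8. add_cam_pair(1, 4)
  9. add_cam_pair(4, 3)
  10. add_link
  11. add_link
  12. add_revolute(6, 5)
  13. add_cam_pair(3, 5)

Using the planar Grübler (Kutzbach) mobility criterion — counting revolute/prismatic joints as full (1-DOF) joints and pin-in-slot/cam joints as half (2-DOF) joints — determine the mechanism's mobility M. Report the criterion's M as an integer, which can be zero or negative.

[1;0;0] (link 0 is ground)
L+ [2;0;0]
R(1,0)∈J1 [2;1;0]
L+ [3;1;0]
PS(0,2)∈J2 [3;1;1]
L+ [4;1;1]
L+ [5;1;1]
PS(2,3)∈J2 [5;1;2]
C(1,4)∈J2 [5;1;3]
C(4,3)∈J2 [5;1;4]
L+ [6;1;4]
L+ [7;1;4]
R(6,5)∈J1 [7;2;4]
C(3,5)∈J2 [7;2;5]
mobility = 18 − 4 − 5 = 9

M = 9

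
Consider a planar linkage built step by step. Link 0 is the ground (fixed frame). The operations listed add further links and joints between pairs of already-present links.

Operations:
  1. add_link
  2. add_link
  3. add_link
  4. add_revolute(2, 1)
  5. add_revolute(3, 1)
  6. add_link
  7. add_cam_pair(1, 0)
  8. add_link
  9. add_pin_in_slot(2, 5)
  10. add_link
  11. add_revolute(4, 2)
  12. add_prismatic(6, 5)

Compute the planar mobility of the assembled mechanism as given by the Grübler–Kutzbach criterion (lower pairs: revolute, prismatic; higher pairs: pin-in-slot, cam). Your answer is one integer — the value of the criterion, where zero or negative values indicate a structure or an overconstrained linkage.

(L,J1,J2)=(1,0,0); link0 fixed
link1: (2,0,0)
link2: (3,0,0)
link3: (4,0,0)
R 2-1 [J1]: (4,1,0)
R 3-1 [J1]: (4,2,0)
link4: (5,2,0)
C 1-0 [J2]: (5,2,1)
link5: (6,2,1)
PS 2-5 [J2]: (6,2,2)
link6: (7,2,2)
R 4-2 [J1]: (7,3,2)
P 6-5 [J1]: (7,4,2)
Grübler: 3·6 − 2·4 − 2 = 8

M = 8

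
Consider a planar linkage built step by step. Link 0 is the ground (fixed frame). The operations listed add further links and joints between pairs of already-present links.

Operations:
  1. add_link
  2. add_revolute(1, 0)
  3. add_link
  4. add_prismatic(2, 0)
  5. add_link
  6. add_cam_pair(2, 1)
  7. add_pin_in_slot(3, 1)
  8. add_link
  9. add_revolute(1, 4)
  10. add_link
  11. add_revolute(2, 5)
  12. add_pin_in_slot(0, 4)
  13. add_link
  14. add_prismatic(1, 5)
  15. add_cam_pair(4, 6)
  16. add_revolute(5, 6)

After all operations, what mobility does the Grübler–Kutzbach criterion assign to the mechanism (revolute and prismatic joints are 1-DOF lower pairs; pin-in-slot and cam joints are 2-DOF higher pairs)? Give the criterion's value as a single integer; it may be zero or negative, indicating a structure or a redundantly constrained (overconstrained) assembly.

M = 2

(L,J1,J2)=(1,0,0); link0 fixed
link1: (2,0,0)
R 1-0 [J1]: (2,1,0)
link2: (3,1,0)
P 2-0 [J1]: (3,2,0)
link3: (4,2,0)
C 2-1 [J2]: (4,2,1)
PS 3-1 [J2]: (4,2,2)
link4: (5,2,2)
R 1-4 [J1]: (5,3,2)
link5: (6,3,2)
R 2-5 [J1]: (6,4,2)
PS 0-4 [J2]: (6,4,3)
link6: (7,4,3)
P 1-5 [J1]: (7,5,3)
C 4-6 [J2]: (7,5,4)
R 5-6 [J1]: (7,6,4)
Grübler: 3·6 − 2·6 − 4 = 2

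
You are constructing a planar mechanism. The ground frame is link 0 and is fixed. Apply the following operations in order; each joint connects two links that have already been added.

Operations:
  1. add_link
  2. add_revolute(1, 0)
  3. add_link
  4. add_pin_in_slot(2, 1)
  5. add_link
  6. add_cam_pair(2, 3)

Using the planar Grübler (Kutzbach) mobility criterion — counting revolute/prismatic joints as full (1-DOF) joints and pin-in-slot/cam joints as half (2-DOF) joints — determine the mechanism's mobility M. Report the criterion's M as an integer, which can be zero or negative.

(L,J1,J2)=(1,0,0); link0 fixed
link1: (2,0,0)
R 1-0 [J1]: (2,1,0)
link2: (3,1,0)
PS 2-1 [J2]: (3,1,1)
link3: (4,1,1)
C 2-3 [J2]: (4,1,2)
Grübler: 3·3 − 2·1 − 2 = 5

M = 5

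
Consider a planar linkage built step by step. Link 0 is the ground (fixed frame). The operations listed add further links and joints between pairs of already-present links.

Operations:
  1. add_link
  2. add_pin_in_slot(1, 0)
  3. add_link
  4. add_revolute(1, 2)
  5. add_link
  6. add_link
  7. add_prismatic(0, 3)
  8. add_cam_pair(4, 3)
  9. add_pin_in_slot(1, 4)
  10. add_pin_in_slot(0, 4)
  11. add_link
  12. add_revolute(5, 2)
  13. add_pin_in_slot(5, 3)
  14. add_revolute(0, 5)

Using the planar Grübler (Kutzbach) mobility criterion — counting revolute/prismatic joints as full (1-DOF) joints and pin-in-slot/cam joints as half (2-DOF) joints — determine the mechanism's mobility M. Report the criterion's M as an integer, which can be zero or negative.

L=1 J1=0 J2=0
add link → L=2 J1=0 J2=0
PS@1,0 dof=2 J2 → L=2 J1=0 J2=1
add link → L=3 J1=0 J2=1
R@1,2 dof=1 J1 → L=3 J1=1 J2=1
add link → L=4 J1=1 J2=1
add link → L=5 J1=1 J2=1
P@0,3 dof=1 J1 → L=5 J1=2 J2=1
C@4,3 dof=2 J2 → L=5 J1=2 J2=2
PS@1,4 dof=2 J2 → L=5 J1=2 J2=3
PS@0,4 dof=2 J2 → L=5 J1=2 J2=4
add link → L=6 J1=2 J2=4
R@5,2 dof=1 J1 → L=6 J1=3 J2=4
PS@5,3 dof=2 J2 → L=6 J1=3 J2=5
R@0,5 dof=1 J1 → L=6 J1=4 J2=5
M=3(L−1)−2J1−J2=3·5−2·4−5=2

M = 2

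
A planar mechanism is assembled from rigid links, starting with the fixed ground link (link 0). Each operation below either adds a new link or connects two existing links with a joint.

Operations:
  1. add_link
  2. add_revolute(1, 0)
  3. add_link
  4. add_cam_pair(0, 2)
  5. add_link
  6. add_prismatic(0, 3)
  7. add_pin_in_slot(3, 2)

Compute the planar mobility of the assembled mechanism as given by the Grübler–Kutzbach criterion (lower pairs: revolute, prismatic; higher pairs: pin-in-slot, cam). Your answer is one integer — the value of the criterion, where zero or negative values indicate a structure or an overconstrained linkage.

M = 3

L=1 J1=0 J2=0
add link → L=2 J1=0 J2=0
R@1,0 dof=1 J1 → L=2 J1=1 J2=0
add link → L=3 J1=1 J2=0
C@0,2 dof=2 J2 → L=3 J1=1 J2=1
add link → L=4 J1=1 J2=1
P@0,3 dof=1 J1 → L=4 J1=2 J2=1
PS@3,2 dof=2 J2 → L=4 J1=2 J2=2
M=3(L−1)−2J1−J2=3·3−2·2−2=3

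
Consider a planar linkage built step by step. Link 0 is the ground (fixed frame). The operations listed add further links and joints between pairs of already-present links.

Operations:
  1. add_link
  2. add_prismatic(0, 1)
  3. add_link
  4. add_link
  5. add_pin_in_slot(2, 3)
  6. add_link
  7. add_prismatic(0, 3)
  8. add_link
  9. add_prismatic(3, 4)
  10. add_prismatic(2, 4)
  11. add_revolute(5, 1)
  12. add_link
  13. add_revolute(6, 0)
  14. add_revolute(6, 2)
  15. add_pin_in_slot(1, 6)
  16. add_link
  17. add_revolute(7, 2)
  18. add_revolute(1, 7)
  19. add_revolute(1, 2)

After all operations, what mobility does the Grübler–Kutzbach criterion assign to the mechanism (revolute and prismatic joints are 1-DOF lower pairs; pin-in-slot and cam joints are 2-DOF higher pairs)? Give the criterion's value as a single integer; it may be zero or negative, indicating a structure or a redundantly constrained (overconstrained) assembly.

link 0 = ground. State L|J1|J2 = 1|0|0
+link1  2|0|0
P(0,1) f=1→J1  2|1|0
+link2  3|1|0
+link3  4|1|0
PS(2,3) f=2→J2  4|1|1
+link4  5|1|1
P(0,3) f=1→J1  5|2|1
+link5  6|2|1
P(3,4) f=1→J1  6|3|1
P(2,4) f=1→J1  6|4|1
R(5,1) f=1→J1  6|5|1
+link6  7|5|1
R(6,0) f=1→J1  7|6|1
R(6,2) f=1→J1  7|7|1
PS(1,6) f=2→J2  7|7|2
+link7  8|7|2
R(7,2) f=1→J1  8|8|2
R(1,7) f=1→J1  8|9|2
R(1,2) f=1→J1  8|10|2
M = 3(8−1)−2·10−2 = 21−20−2 = -1

M = -1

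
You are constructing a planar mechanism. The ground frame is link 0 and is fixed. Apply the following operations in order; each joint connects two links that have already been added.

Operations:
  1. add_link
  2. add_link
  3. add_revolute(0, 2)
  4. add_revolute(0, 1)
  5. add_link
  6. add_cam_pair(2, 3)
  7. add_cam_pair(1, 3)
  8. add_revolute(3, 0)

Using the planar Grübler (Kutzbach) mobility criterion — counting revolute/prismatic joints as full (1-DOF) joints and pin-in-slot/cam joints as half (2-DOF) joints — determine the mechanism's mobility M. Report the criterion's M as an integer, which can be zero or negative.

M = 1

ground; <1,0,0>
#1 <2,0,0>
#2 <3,0,0>
R:0↔2 J1 <3,1,0>
R:0↔1 J1 <3,2,0>
#3 <4,2,0>
C:2↔3 J2 <4,2,1>
C:1↔3 J2 <4,2,2>
R:3↔0 J1 <4,3,2>
3×3 − 2×3 − 1×2 = 1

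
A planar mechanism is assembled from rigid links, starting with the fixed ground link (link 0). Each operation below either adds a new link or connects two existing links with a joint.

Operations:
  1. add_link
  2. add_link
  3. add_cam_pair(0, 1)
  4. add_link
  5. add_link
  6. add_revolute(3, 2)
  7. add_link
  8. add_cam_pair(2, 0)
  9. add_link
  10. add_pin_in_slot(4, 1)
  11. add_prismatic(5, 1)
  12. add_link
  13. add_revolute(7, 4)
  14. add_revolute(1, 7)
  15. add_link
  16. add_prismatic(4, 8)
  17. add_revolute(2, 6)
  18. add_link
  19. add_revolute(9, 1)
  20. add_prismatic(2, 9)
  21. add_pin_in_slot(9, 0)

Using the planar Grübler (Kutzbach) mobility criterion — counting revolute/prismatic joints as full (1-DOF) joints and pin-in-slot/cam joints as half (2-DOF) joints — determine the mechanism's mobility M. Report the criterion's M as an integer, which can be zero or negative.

M = 7

(L,J1,J2)=(1,0,0); link0 fixed
link1: (2,0,0)
link2: (3,0,0)
C 0-1 [J2]: (3,0,1)
link3: (4,0,1)
link4: (5,0,1)
R 3-2 [J1]: (5,1,1)
link5: (6,1,1)
C 2-0 [J2]: (6,1,2)
link6: (7,1,2)
PS 4-1 [J2]: (7,1,3)
P 5-1 [J1]: (7,2,3)
link7: (8,2,3)
R 7-4 [J1]: (8,3,3)
R 1-7 [J1]: (8,4,3)
link8: (9,4,3)
P 4-8 [J1]: (9,5,3)
R 2-6 [J1]: (9,6,3)
link9: (10,6,3)
R 9-1 [J1]: (10,7,3)
P 2-9 [J1]: (10,8,3)
PS 9-0 [J2]: (10,8,4)
Grübler: 3·9 − 2·8 − 4 = 7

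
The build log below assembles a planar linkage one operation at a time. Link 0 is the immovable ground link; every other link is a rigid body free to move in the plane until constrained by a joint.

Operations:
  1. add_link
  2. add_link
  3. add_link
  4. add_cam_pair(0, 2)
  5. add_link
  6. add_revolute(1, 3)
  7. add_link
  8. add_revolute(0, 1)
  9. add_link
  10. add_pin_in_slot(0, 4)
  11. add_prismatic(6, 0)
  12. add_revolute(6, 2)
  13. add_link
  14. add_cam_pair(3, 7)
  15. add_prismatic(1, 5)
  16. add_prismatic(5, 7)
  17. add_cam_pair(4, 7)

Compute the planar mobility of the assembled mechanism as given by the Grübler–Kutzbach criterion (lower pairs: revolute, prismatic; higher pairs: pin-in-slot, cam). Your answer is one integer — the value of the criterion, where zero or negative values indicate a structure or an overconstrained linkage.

M = 5

[1;0;0] (link 0 is ground)
L+ [2;0;0]
L+ [3;0;0]
L+ [4;0;0]
C(0,2)∈J2 [4;0;1]
L+ [5;0;1]
R(1,3)∈J1 [5;1;1]
L+ [6;1;1]
R(0,1)∈J1 [6;2;1]
L+ [7;2;1]
PS(0,4)∈J2 [7;2;2]
P(6,0)∈J1 [7;3;2]
R(6,2)∈J1 [7;4;2]
L+ [8;4;2]
C(3,7)∈J2 [8;4;3]
P(1,5)∈J1 [8;5;3]
P(5,7)∈J1 [8;6;3]
C(4,7)∈J2 [8;6;4]
mobility = 21 − 12 − 4 = 5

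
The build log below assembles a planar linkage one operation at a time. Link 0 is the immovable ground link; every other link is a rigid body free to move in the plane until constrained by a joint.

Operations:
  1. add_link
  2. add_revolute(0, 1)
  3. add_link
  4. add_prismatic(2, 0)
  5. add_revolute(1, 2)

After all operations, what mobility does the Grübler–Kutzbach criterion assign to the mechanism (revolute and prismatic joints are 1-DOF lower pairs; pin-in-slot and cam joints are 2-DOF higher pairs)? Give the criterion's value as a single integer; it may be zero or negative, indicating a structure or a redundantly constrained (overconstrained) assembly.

M = 0

L=1 J1=0 J2=0
add link → L=2 J1=0 J2=0
R@0,1 dof=1 J1 → L=2 J1=1 J2=0
add link → L=3 J1=1 J2=0
P@2,0 dof=1 J1 → L=3 J1=2 J2=0
R@1,2 dof=1 J1 → L=3 J1=3 J2=0
M=3(L−1)−2J1−J2=3·2−2·3−0=0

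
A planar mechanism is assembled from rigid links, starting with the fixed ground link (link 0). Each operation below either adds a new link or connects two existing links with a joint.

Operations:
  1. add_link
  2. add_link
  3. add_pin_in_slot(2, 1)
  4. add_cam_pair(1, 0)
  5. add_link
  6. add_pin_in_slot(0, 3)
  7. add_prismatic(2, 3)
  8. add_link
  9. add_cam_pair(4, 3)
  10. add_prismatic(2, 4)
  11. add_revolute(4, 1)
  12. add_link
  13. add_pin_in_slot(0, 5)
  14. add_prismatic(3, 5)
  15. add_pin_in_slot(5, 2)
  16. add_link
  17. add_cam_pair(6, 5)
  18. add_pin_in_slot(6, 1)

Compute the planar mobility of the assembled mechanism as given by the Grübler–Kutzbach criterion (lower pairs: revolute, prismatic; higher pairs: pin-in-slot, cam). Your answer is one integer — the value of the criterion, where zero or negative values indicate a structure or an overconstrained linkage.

M = 2

ground; <1,0,0>
#1 <2,0,0>
#2 <3,0,0>
PS:2↔1 J2 <3,0,1>
C:1↔0 J2 <3,0,2>
#3 <4,0,2>
PS:0↔3 J2 <4,0,3>
P:2↔3 J1 <4,1,3>
#4 <5,1,3>
C:4↔3 J2 <5,1,4>
P:2↔4 J1 <5,2,4>
R:4↔1 J1 <5,3,4>
#5 <6,3,4>
PS:0↔5 J2 <6,3,5>
P:3↔5 J1 <6,4,5>
PS:5↔2 J2 <6,4,6>
#6 <7,4,6>
C:6↔5 J2 <7,4,7>
PS:6↔1 J2 <7,4,8>
3×6 − 2×4 − 1×8 = 2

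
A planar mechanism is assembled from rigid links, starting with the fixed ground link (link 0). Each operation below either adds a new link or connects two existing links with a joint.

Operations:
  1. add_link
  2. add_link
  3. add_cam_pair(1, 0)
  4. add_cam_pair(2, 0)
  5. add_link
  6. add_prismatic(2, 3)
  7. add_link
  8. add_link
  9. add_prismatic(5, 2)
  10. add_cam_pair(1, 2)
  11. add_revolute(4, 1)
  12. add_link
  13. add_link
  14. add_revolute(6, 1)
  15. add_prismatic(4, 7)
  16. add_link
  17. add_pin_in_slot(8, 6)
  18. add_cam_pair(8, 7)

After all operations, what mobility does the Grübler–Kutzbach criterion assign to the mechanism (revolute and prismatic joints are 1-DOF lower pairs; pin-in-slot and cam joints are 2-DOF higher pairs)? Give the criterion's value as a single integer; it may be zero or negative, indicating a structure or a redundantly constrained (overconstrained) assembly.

M = 9

ground; <1,0,0>
#1 <2,0,0>
#2 <3,0,0>
C:1↔0 J2 <3,0,1>
C:2↔0 J2 <3,0,2>
#3 <4,0,2>
P:2↔3 J1 <4,1,2>
#4 <5,1,2>
#5 <6,1,2>
P:5↔2 J1 <6,2,2>
C:1↔2 J2 <6,2,3>
R:4↔1 J1 <6,3,3>
#6 <7,3,3>
#7 <8,3,3>
R:6↔1 J1 <8,4,3>
P:4↔7 J1 <8,5,3>
#8 <9,5,3>
PS:8↔6 J2 <9,5,4>
C:8↔7 J2 <9,5,5>
3×8 − 2×5 − 1×5 = 9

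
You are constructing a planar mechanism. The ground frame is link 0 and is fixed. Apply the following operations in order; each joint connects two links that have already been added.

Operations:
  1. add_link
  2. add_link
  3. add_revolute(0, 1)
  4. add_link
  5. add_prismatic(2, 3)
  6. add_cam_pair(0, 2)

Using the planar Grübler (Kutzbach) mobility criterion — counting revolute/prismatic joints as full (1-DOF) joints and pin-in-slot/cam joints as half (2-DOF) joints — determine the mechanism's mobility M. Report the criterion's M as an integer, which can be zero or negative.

M = 4

(L,J1,J2)=(1,0,0); link0 fixed
link1: (2,0,0)
link2: (3,0,0)
R 0-1 [J1]: (3,1,0)
link3: (4,1,0)
P 2-3 [J1]: (4,2,0)
C 0-2 [J2]: (4,2,1)
Grübler: 3·3 − 2·2 − 1 = 4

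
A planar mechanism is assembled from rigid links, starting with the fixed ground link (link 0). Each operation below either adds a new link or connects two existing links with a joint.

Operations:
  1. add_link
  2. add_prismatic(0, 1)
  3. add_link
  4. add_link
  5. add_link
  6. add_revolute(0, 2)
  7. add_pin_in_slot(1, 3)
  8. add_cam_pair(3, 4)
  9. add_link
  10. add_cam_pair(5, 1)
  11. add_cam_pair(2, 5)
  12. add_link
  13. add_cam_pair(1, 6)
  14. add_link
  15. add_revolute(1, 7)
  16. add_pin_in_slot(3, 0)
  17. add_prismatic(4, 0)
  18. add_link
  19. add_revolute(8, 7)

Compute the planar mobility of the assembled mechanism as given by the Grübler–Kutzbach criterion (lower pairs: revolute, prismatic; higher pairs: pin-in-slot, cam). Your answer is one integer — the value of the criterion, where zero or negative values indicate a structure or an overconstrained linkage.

M = 8

link 0 = ground. State L|J1|J2 = 1|0|0
+link1  2|0|0
P(0,1) f=1→J1  2|1|0
+link2  3|1|0
+link3  4|1|0
+link4  5|1|0
R(0,2) f=1→J1  5|2|0
PS(1,3) f=2→J2  5|2|1
C(3,4) f=2→J2  5|2|2
+link5  6|2|2
C(5,1) f=2→J2  6|2|3
C(2,5) f=2→J2  6|2|4
+link6  7|2|4
C(1,6) f=2→J2  7|2|5
+link7  8|2|5
R(1,7) f=1→J1  8|3|5
PS(3,0) f=2→J2  8|3|6
P(4,0) f=1→J1  8|4|6
+link8  9|4|6
R(8,7) f=1→J1  9|5|6
M = 3(9−1)−2·5−6 = 24−10−6 = 8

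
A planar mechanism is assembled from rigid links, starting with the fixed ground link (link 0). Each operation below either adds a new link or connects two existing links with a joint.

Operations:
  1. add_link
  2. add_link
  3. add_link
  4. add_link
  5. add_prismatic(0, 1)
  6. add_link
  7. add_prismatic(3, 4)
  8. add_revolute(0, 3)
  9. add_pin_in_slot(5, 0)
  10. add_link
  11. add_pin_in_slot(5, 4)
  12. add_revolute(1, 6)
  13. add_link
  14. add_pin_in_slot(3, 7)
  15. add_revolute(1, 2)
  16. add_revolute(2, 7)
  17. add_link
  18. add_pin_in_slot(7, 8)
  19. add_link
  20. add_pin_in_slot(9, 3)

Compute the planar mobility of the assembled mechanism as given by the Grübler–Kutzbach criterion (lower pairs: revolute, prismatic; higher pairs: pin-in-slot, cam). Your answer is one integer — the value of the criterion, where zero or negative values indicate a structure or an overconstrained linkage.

M = 10

ground; <1,0,0>
#1 <2,0,0>
#2 <3,0,0>
#3 <4,0,0>
#4 <5,0,0>
P:0↔1 J1 <5,1,0>
#5 <6,1,0>
P:3↔4 J1 <6,2,0>
R:0↔3 J1 <6,3,0>
PS:5↔0 J2 <6,3,1>
#6 <7,3,1>
PS:5↔4 J2 <7,3,2>
R:1↔6 J1 <7,4,2>
#7 <8,4,2>
PS:3↔7 J2 <8,4,3>
R:1↔2 J1 <8,5,3>
R:2↔7 J1 <8,6,3>
#8 <9,6,3>
PS:7↔8 J2 <9,6,4>
#9 <10,6,4>
PS:9↔3 J2 <10,6,5>
3×9 − 2×6 − 1×5 = 10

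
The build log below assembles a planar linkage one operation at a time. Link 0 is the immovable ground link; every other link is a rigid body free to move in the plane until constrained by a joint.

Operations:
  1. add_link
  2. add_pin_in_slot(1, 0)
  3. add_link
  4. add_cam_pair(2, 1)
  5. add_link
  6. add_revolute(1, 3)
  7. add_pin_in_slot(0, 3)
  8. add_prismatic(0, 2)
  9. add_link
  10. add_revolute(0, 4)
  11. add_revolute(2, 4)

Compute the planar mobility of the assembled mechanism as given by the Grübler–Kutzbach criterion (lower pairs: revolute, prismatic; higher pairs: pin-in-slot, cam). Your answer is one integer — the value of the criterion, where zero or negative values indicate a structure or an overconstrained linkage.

M = 1

(L,J1,J2)=(1,0,0); link0 fixed
link1: (2,0,0)
PS 1-0 [J2]: (2,0,1)
link2: (3,0,1)
C 2-1 [J2]: (3,0,2)
link3: (4,0,2)
R 1-3 [J1]: (4,1,2)
PS 0-3 [J2]: (4,1,3)
P 0-2 [J1]: (4,2,3)
link4: (5,2,3)
R 0-4 [J1]: (5,3,3)
R 2-4 [J1]: (5,4,3)
Grübler: 3·4 − 2·4 − 3 = 1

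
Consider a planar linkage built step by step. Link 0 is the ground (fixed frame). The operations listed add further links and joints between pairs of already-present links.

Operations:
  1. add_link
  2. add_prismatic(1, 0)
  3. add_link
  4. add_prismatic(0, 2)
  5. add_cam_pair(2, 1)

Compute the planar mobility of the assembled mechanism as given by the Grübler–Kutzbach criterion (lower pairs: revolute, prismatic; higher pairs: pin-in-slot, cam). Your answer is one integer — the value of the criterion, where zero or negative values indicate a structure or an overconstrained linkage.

M = 1

[1;0;0] (link 0 is ground)
L+ [2;0;0]
P(1,0)∈J1 [2;1;0]
L+ [3;1;0]
P(0,2)∈J1 [3;2;0]
C(2,1)∈J2 [3;2;1]
mobility = 6 − 4 − 1 = 1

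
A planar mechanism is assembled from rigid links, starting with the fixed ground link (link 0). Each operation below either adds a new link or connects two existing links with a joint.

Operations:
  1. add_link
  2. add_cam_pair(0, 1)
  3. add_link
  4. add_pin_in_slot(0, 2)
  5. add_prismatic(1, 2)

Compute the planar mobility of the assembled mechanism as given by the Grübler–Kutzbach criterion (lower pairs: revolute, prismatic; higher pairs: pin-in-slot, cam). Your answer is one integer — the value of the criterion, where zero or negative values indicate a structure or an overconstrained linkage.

(L,J1,J2)=(1,0,0); link0 fixed
link1: (2,0,0)
C 0-1 [J2]: (2,0,1)
link2: (3,0,1)
PS 0-2 [J2]: (3,0,2)
P 1-2 [J1]: (3,1,2)
Grübler: 3·2 − 2·1 − 2 = 2

M = 2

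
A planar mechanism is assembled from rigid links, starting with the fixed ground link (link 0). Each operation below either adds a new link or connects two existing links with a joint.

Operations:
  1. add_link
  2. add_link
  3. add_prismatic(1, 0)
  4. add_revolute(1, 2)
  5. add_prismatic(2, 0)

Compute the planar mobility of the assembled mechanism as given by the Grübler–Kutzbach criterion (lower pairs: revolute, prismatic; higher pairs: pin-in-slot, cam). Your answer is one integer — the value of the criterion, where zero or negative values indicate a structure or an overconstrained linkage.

M = 0

[1;0;0] (link 0 is ground)
L+ [2;0;0]
L+ [3;0;0]
P(1,0)∈J1 [3;1;0]
R(1,2)∈J1 [3;2;0]
P(2,0)∈J1 [3;3;0]
mobility = 6 − 6 − 0 = 0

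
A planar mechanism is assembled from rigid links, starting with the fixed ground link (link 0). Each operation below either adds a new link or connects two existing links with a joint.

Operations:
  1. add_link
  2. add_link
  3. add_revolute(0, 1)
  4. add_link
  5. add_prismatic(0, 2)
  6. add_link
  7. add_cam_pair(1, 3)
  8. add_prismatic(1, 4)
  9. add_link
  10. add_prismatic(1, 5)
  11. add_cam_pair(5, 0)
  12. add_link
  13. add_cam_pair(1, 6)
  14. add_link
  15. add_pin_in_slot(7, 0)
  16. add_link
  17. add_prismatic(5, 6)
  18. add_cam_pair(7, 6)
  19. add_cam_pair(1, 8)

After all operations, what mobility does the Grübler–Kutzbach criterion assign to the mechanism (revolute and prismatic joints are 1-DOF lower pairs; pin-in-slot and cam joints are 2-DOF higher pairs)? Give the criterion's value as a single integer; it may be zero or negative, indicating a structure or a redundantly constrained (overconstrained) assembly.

M = 8

(L,J1,J2)=(1,0,0); link0 fixed
link1: (2,0,0)
link2: (3,0,0)
R 0-1 [J1]: (3,1,0)
link3: (4,1,0)
P 0-2 [J1]: (4,2,0)
link4: (5,2,0)
C 1-3 [J2]: (5,2,1)
P 1-4 [J1]: (5,3,1)
link5: (6,3,1)
P 1-5 [J1]: (6,4,1)
C 5-0 [J2]: (6,4,2)
link6: (7,4,2)
C 1-6 [J2]: (7,4,3)
link7: (8,4,3)
PS 7-0 [J2]: (8,4,4)
link8: (9,4,4)
P 5-6 [J1]: (9,5,4)
C 7-6 [J2]: (9,5,5)
C 1-8 [J2]: (9,5,6)
Grübler: 3·8 − 2·5 − 6 = 8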